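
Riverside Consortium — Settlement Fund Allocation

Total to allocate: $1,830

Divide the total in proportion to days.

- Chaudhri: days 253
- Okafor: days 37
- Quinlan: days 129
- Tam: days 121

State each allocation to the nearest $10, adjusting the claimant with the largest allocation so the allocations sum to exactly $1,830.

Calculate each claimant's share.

Total days = 540.
Proportional shares: Chaudhri 253/540 × $1,830 = 857.39; Okafor 37/540 × $1,830 = 125.39; Quinlan 129/540 × $1,830 = 437.17; Tam 121/540 × $1,830 = 410.06.
After rounding ($10): Chaudhri $860; Okafor $130; Quinlan $440; Tam $410. Sum = $1,840.
Difference $1,830 − $1,840 = −$10 applied to largest allocation (Chaudhri): Chaudhri becomes $850.

Chaudhri: $850 · Okafor: $130 · Quinlan: $440 · Tam: $410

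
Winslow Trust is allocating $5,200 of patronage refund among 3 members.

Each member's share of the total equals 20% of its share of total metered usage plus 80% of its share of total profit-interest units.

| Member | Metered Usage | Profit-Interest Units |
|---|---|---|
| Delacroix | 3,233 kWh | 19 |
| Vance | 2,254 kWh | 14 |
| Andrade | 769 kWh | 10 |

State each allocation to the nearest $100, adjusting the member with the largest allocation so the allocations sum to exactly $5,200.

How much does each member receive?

Totals — metered usage 6,256, profit-interest units 43.
Blended shares (20% metered usage + 80% profit-interest units): Delacroix 0.4568; Vance 0.3325; Andrade 0.2106.
Proportional shares: Delacroix 2,375.59; Vance 1,729.12; Andrade 1,095.28.
Rounded to nearest $100: Delacroix $2,400; Vance $1,700; Andrade $1,100. Sum = $5,200.
Rounded total matches; no reconciliation needed.

Delacroix: $2,400; Vance: $1,700; Andrade: $1,100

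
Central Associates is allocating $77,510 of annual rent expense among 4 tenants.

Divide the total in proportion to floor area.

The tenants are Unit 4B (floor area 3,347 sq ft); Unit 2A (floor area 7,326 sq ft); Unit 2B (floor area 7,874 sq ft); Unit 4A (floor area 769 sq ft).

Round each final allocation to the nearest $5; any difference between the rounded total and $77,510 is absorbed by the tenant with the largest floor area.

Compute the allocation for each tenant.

Floor area total: 19,316.
Pro-rata amounts: Unit 4B 3,347/19,316 × $77,510 = 13,430.63; Unit 2A 7,326/19,316 × $77,510 = 29,397.30; Unit 2B 7,874/19,316 × $77,510 = 31,596.28; Unit 4A 769/19,316 × $77,510 = 3,085.79.
Rounded to nearest $5: Unit 4B $13,430; Unit 2A $29,395; Unit 2B $31,595; Unit 4A $3,085. Sum = $77,505.
Difference $77,510 − $77,505 = +$5 applied to largest floor area (Unit 2B): Unit 2B becomes $31,600.

Unit 4B: $13,430 | Unit 2A: $29,395 | Unit 2B: $31,600 | Unit 4A: $3,085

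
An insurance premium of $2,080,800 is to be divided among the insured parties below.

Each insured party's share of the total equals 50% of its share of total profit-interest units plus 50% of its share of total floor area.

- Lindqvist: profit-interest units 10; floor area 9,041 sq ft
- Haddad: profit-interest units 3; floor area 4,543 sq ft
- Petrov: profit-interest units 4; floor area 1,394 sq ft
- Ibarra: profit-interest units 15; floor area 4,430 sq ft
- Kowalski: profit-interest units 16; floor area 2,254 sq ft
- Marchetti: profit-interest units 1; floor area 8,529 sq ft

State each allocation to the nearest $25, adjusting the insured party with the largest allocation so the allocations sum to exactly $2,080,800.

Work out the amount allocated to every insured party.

Lindqvist: $523,875 | Haddad: $220,250 | Petrov: $132,975 | Ibarra: $471,150 | Kowalski: $417,400 | Marchetti: $315,150

Totals — profit-interest units 49, floor area 30,191.
Blended shares (50% profit-interest units + 50% floor area): Lindqvist 0.2518; Haddad 0.1058; Petrov 0.0639; Ibarra 0.2264; Kowalski 0.2006; Marchetti 0.1515.
Pro-rata amounts: Lindqvist 523,884.82; Haddad 220,252.47; Petrov 132,968.69; Ibarra 471,150.26; Kowalski 417,396.64; Marchetti 315,147.12.
After rounding ($25): Lindqvist $523,875; Haddad $220,250; Petrov $132,975; Ibarra $471,150; Kowalski $417,400; Marchetti $315,150. Sum = $2,080,800.
No rounding difference to absorb.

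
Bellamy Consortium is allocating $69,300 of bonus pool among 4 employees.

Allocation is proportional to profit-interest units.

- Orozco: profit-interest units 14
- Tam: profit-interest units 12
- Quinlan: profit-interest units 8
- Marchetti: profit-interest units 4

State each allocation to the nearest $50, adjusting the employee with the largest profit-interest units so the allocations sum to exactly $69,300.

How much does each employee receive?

Total profit-interest units = 38.
Proportional shares: Orozco 14/38 × $69,300 = 25,531.58; Tam 12/38 × $69,300 = 21,884.21; Quinlan 8/38 × $69,300 = 14,589.47; Marchetti 4/38 × $69,300 = 7,294.74.
At nearest $50: Orozco $25,550; Tam $21,900; Quinlan $14,600; Marchetti $7,300. Sum = $69,350.
Difference $69,300 − $69,350 = −$50 applied to largest profit-interest units (Orozco): Orozco becomes $25,500.

Orozco: $25,500 | Tam: $21,900 | Quinlan: $14,600 | Marchetti: $7,300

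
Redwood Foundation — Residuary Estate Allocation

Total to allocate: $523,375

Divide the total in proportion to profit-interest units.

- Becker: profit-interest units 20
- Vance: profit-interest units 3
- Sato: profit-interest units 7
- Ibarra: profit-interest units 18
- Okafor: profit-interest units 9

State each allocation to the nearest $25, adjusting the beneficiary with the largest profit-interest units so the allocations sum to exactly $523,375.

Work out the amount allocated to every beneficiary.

Becker: $183,625 | Vance: $27,550 | Sato: $64,275 | Ibarra: $165,275 | Okafor: $82,650

Profit-interest units total: 57.
Proportional shares: Becker 20/57 × $523,375 = 183,640.35; Vance 3/57 × $523,375 = 27,546.05; Sato 7/57 × $523,375 = 64,274.12; Ibarra 18/57 × $523,375 = 165,276.32; Okafor 9/57 × $523,375 = 82,638.16.
Rounded to nearest $25: Becker $183,650; Vance $27,550; Sato $64,275; Ibarra $165,275; Okafor $82,650. Sum = $523,400.
Difference $523,375 − $523,400 = −$25 applied to largest profit-interest units (Becker): Becker becomes $183,625.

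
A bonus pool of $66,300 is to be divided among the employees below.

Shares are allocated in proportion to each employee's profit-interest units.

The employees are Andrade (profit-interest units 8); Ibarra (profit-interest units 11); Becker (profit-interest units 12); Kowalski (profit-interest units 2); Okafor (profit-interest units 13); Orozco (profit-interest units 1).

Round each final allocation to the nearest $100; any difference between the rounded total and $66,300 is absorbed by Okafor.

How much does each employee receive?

Andrade: $11,300 | Ibarra: $15,500 | Becker: $16,900 | Kowalski: $2,800 | Okafor: $18,400 | Orozco: $1,400

Profit-interest units total: 47.
Proportional shares: Andrade 8/47 × $66,300 = 11,285.11; Ibarra 11/47 × $66,300 = 15,517.02; Becker 12/47 × $66,300 = 16,927.66; Kowalski 2/47 × $66,300 = 2,821.28; Okafor 13/47 × $66,300 = 18,338.30; Orozco 1/47 × $66,300 = 1,410.64.
At nearest $100: Andrade $11,300; Ibarra $15,500; Becker $16,900; Kowalski $2,800; Okafor $18,300; Orozco $1,400. Sum = $66,200.
Difference $66,300 − $66,200 = +$100 applied to Okafor: Okafor becomes $18,400.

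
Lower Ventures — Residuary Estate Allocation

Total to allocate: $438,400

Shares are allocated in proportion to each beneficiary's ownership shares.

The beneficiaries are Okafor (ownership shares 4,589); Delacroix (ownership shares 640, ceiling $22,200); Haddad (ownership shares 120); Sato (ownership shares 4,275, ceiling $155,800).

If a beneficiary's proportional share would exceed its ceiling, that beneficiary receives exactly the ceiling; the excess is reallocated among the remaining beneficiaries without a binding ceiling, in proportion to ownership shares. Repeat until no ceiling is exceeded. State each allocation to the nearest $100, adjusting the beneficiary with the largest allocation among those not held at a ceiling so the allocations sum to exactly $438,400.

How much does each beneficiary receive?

Okafor: $253,800 · Delacroix: $22,200 · Haddad: $6,600 · Sato: $155,800

Combined ownership shares = 9,624.
Unconstrained shares: Okafor 209,041.73; Delacroix 29,153.78; Haddad 5,466.33; Sato 194,738.15.
Held at cap: Delacroix ($22,200), Sato ($155,800); balance $260,400 reallocated over remaining ownership shares 4,709.
Shares after redistribution: Okafor 253,764.20 → $253,800; Haddad 6,635.80 → $6,600.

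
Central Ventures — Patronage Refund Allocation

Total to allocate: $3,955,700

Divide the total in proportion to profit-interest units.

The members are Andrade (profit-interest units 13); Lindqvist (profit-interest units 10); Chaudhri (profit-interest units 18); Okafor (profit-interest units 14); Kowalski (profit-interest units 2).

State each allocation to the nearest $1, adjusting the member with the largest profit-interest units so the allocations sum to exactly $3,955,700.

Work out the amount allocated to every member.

Andrade: $902,177 · Lindqvist: $693,982 · Chaudhri: $1,249,170 · Okafor: $971,575 · Kowalski: $138,796

Sum of profit-interest units: 57.
Unrounded shares: Andrade 13/57 × $3,955,700 = 902,177.19; Lindqvist 10/57 × $3,955,700 = 693,982.46; Chaudhri 18/57 × $3,955,700 = 1,249,168.42; Okafor 14/57 × $3,955,700 = 971,575.44; Kowalski 2/57 × $3,955,700 = 138,796.49.
Rounded to nearest $1: Andrade $902,177; Lindqvist $693,982; Chaudhri $1,249,168; Okafor $971,575; Kowalski $138,796. Sum = $3,955,698.
Difference $3,955,700 − $3,955,698 = +$2 applied to largest profit-interest units (Chaudhri): Chaudhri becomes $1,249,170.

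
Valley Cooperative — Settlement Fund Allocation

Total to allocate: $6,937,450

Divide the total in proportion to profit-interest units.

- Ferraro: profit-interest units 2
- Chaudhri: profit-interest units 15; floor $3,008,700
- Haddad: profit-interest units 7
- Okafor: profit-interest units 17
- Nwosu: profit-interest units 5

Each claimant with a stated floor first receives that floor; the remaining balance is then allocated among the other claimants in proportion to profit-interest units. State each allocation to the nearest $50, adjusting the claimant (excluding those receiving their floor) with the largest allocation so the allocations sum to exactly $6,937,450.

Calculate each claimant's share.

Fund the minimums — Chaudhri $3,008,700. Balance $3,928,750.
Balance split over remaining profit-interest units 31: Ferraro 253,467.74 → $253,450; Haddad 887,137.10 → $887,150; Okafor 2,154,475.81 → $2,154,500; Nwosu 633,669.35 → $633,650.

Ferraro: $253,450 · Chaudhri: $3,008,700 · Haddad: $887,150 · Okafor: $2,154,500 · Nwosu: $633,650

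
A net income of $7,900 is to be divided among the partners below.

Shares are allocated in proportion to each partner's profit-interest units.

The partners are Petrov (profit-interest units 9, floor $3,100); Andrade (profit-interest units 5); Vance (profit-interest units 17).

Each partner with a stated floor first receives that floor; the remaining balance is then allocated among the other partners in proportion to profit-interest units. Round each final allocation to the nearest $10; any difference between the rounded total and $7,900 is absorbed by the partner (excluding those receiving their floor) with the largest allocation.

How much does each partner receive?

Petrov: $3,100; Andrade: $1,090; Vance: $3,710

Guaranteed amounts: Petrov $3,100. Balance $4,800.
Balance split over remaining profit-interest units 22: Andrade 1,090.91 → $1,090; Vance 3,709.09 → $3,710.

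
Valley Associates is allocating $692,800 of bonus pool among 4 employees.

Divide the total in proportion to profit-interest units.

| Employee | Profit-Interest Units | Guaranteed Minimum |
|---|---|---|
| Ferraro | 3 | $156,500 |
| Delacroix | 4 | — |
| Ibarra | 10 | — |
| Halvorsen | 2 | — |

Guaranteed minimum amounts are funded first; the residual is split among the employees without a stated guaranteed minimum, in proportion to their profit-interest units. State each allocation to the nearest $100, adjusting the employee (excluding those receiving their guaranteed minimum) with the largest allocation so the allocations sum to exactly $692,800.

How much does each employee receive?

Ferraro: $156,500; Delacroix: $134,100; Ibarra: $335,200; Halvorsen: $67,000

Fund the minimums — Ferraro $156,500. Balance $536,300.
Balance split over remaining profit-interest units 16: Delacroix 134,075.00 → $134,100; Ibarra 335,187.50 → $335,200; Halvorsen 67,037.50 → $67,000.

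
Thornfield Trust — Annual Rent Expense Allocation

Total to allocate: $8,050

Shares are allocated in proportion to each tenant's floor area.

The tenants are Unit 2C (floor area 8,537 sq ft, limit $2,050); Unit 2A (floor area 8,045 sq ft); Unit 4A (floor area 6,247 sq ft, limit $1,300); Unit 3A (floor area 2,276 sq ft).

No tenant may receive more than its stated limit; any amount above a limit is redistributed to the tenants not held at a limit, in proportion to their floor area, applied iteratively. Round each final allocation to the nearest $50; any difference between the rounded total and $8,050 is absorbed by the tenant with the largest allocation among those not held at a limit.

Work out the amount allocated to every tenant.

Combined floor area = 25,105.
Proportional shares (ignoring caps): Unit 2C 2,737.42; Unit 2A 2,579.66; Unit 4A 2,003.12; Unit 3A 729.81.
Cap binds for Unit 2C ($2,050), Unit 4A ($1,300); residual $4,700 reallocated over remaining floor area 10,321.
Shares after redistribution: Unit 2A 3,663.55 → $3,650; Unit 3A 1,036.45 → $1,050.

Unit 2C: $2,050 · Unit 2A: $3,650 · Unit 4A: $1,300 · Unit 3A: $1,050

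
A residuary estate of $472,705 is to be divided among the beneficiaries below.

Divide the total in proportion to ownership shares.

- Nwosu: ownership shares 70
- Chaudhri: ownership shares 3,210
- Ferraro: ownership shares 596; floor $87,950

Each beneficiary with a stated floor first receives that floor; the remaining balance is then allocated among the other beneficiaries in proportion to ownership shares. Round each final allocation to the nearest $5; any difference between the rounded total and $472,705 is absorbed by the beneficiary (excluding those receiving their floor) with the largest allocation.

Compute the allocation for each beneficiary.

Minimums first: Ferraro $87,950. Remaining pool $384,755.
Remaining pool split over remaining ownership shares 3,280: Nwosu 8,211.23 → $8,210; Chaudhri 376,543.77 → $376,545.

Nwosu: $8,210; Chaudhri: $376,545; Ferraro: $87,950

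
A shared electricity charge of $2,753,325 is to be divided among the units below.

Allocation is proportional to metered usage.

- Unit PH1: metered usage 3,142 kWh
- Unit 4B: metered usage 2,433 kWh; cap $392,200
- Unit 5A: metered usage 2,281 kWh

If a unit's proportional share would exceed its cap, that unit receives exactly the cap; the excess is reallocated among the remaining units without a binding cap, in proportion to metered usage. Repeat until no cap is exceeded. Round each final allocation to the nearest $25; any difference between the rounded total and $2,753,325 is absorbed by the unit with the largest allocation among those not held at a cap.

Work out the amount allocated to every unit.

Unit PH1: $1,368,000 | Unit 4B: $392,200 | Unit 5A: $993,125

Sum of metered usage: 7,856.
Pro-rata shares before constraints: Unit PH1 1,101,189.81; Unit 4B 852,703.63; Unit 5A 799,431.56.
Capped: Unit 4B ($392,200); balance $2,361,125 reallocated over remaining metered usage 5,423.
Shares after redistribution: Unit PH1 1,367,998.29 → $1,368,000; Unit 5A 993,126.71 → $993,125.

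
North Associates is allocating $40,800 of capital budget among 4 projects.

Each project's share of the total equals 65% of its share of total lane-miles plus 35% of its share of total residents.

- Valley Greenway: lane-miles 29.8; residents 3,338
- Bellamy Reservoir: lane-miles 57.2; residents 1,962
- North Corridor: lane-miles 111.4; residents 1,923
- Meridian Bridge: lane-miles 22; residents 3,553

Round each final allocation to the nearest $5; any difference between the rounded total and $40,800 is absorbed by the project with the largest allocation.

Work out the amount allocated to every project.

Valley Greenway: $8,010 | Bellamy Reservoir: $9,485 | North Corridor: $15,950 | Meridian Bridge: $7,355

Lane-miles total 220.4; residents total 10,776.
Composite weights (65% lane-miles + 35% residents): Valley Greenway 0.1963; Bellamy Reservoir 0.2324; North Corridor 0.3910; Meridian Bridge 0.1803.
Proportional shares: Valley Greenway 8,009.14; Bellamy Reservoir 9,482.66; North Corridor 15,952.69; Meridian Bridge 7,355.51.
At nearest $5: Valley Greenway $8,010; Bellamy Reservoir $9,485; North Corridor $15,955; Meridian Bridge $7,355. Sum = $40,805.
Difference $40,800 − $40,805 = −$5 applied to largest allocation (North Corridor): North Corridor becomes $15,950.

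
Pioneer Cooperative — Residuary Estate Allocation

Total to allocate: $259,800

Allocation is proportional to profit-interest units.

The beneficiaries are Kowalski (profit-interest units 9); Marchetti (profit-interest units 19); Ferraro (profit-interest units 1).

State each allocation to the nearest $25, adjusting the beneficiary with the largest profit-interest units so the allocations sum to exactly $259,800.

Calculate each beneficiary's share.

Kowalski: $80,625; Marchetti: $170,225; Ferraro: $8,950

Total profit-interest units = 9 + 19 + 1 = 29.
Proportional shares: Kowalski 80,627.59; Marchetti 170,213.79; Ferraro 8,958.62.
At nearest $25: Kowalski $80,625; Marchetti $170,225; Ferraro $8,950. Sum = $259,800.
No rounding difference to absorb.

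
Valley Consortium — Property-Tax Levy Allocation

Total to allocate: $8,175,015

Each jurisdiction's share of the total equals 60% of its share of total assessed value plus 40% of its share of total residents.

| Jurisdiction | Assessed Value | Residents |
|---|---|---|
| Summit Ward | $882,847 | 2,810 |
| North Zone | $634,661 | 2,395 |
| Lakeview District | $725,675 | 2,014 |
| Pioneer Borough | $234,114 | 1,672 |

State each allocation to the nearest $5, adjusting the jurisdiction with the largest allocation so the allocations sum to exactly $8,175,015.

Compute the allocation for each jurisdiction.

Summit Ward: $2,781,510 | North Zone: $2,137,470 | Lakeview District: $2,177,550 | Pioneer Borough: $1,078,485

Assessed value total 2,477,297; residents total 8,891.
Blended shares (60% assessed value + 40% residents): Summit Ward 0.3402; North Zone 0.2615; Lakeview District 0.2664; Pioneer Borough 0.1319.
Proportional shares: Summit Ward 2,781,508.33; North Zone 2,137,471.81; Lakeview District 2,177,550.75; Pioneer Borough 1,078,484.11.
Rounded to nearest $5: Summit Ward $2,781,510; North Zone $2,137,470; Lakeview District $2,177,550; Pioneer Borough $1,078,485. Sum = $8,175,015.
No rounding difference to absorb.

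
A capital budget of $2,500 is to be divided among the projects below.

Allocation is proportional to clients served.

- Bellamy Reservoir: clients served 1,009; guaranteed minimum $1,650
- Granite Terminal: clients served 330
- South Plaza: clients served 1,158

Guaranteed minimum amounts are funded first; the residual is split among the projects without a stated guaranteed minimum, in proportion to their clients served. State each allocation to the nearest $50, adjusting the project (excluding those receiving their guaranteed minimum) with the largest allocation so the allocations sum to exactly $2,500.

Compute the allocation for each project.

Guaranteed amounts: Bellamy Reservoir $1,650. Residual $850.
Residual split over remaining clients served 1,488: Granite Terminal 188.51 → $200; South Plaza 661.49 → $650.

Bellamy Reservoir: $1,650; Granite Terminal: $200; South Plaza: $650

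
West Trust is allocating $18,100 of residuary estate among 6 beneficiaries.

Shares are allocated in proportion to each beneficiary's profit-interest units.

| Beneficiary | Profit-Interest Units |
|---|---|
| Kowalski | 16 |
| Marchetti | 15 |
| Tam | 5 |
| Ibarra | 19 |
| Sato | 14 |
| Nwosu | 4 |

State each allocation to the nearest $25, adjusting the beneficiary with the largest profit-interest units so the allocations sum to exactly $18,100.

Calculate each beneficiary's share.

Kowalski: $3,975 | Marchetti: $3,725 | Tam: $1,250 | Ibarra: $4,675 | Sato: $3,475 | Nwosu: $1,000

Profit-interest units total: 73.
Pro-rata amounts: Kowalski 16/73 × $18,100 = 3,967.12; Marchetti 15/73 × $18,100 = 3,719.18; Tam 5/73 × $18,100 = 1,239.73; Ibarra 19/73 × $18,100 = 4,710.96; Sato 14/73 × $18,100 = 3,471.23; Nwosu 4/73 × $18,100 = 991.78.
After rounding ($25): Kowalski $3,975; Marchetti $3,725; Tam $1,250; Ibarra $4,700; Sato $3,475; Nwosu $1,000. Sum = $18,125.
Difference $18,100 − $18,125 = −$25 applied to largest profit-interest units (Ibarra): Ibarra becomes $4,675.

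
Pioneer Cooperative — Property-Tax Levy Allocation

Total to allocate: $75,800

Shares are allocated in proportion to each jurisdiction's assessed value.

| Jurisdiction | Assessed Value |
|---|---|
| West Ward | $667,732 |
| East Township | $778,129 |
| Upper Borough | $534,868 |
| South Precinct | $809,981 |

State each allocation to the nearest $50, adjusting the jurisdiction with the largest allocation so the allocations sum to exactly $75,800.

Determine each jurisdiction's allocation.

Total assessed value = 2,790,710.
Pro-rata amounts: West Ward 667,732/2,790,710 × $75,800 = 18,136.63; East Township 778,129/2,790,710 × $75,800 = 21,135.19; Upper Borough 534,868/2,790,710 × $75,800 = 14,527.84; South Precinct 809,981/2,790,710 × $75,800 = 22,000.34.
At nearest $50: West Ward $18,150; East Township $21,150; Upper Borough $14,550; South Precinct $22,000. Sum = $75,850.
Difference $75,800 − $75,850 = −$50 applied to largest allocation (South Precinct): South Precinct becomes $21,950.

West Ward: $18,150 | East Township: $21,150 | Upper Borough: $14,550 | South Precinct: $21,950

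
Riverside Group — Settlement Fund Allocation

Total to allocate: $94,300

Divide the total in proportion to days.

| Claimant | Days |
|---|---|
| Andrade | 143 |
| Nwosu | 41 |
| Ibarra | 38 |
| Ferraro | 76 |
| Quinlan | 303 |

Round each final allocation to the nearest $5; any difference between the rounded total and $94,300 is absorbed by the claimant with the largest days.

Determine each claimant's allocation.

Total days = 601.
Unrounded shares: Andrade 143/601 × $94,300 = 22,437.44; Nwosu 41/601 × $94,300 = 6,433.11; Ibarra 38/601 × $94,300 = 5,962.40; Ferraro 76/601 × $94,300 = 11,924.79; Quinlan 303/601 × $94,300 = 47,542.26.
At nearest $5: Andrade $22,435; Nwosu $6,435; Ibarra $5,960; Ferraro $11,925; Quinlan $47,540. Sum = $94,295.
Difference $94,300 − $94,295 = +$5 applied to largest days (Quinlan): Quinlan becomes $47,545.

Andrade: $22,435 · Nwosu: $6,435 · Ibarra: $5,960 · Ferraro: $11,925 · Quinlan: $47,545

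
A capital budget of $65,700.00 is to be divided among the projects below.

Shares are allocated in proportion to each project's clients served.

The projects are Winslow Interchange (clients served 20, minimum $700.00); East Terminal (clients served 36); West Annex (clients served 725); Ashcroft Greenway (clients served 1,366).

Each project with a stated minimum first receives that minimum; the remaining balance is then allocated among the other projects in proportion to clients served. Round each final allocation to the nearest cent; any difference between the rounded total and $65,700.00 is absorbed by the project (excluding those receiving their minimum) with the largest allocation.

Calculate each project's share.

Winslow Interchange: $700.00; East Terminal: $1,100.14; West Annex: $22,155.62; Ashcroft Greenway: $41,744.24

Guaranteed amounts: Winslow Interchange $700.00. Remaining pool $65,000.00.
Remaining pool split over remaining clients served 2,127: East Terminal 1,100.1410 → $1,100.14; West Annex 22,155.6182 → $22,155.62; Ashcroft Greenway 41,744.2407 → $41,744.24.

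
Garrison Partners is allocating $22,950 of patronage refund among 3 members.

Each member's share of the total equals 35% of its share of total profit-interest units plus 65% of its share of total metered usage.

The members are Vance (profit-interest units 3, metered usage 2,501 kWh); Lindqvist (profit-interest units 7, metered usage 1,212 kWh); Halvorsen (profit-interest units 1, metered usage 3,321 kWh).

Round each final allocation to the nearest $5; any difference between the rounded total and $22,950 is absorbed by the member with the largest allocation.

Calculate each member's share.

Vance: $7,495 · Lindqvist: $7,680 · Halvorsen: $7,775

Profit-interest units total 11; metered usage total 7,034.
Blended shares (35% profit-interest units + 65% metered usage): Vance 0.3266; Lindqvist 0.3347; Halvorsen 0.3387.
Raw shares: Vance 7,494.73; Lindqvist 7,681.96; Halvorsen 7,773.31.
Rounded to nearest $5: Vance $7,495; Lindqvist $7,680; Halvorsen $7,775. Sum = $22,950.
Sum already equals the total — no adjustment.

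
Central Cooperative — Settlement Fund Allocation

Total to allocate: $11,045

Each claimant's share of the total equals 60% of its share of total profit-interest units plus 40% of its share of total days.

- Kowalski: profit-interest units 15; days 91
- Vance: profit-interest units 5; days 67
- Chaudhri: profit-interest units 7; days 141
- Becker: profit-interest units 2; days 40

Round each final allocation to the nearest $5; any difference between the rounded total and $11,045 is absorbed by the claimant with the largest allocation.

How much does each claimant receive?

Kowalski: $4,615 | Vance: $2,015 | Chaudhri: $3,435 | Becker: $980

Totals — profit-interest units 29, days 339.
Composite weights (60% profit-interest units + 40% days): Kowalski 0.4177; Vance 0.1825; Chaudhri 0.3112; Becker 0.0886.
Proportional shares: Kowalski 4,613.71; Vance 2,015.76; Chaudhri 3,437.20; Becker 978.33.
Rounded to nearest $5: Kowalski $4,615; Vance $2,015; Chaudhri $3,435; Becker $980. Sum = $11,045.
No rounding difference to absorb.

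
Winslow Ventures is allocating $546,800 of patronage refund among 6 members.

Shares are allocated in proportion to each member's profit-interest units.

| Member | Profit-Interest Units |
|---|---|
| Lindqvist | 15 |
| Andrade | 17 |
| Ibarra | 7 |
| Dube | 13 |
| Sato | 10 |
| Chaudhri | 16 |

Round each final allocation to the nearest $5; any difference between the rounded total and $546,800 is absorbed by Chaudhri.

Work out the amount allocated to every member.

Lindqvist: $105,155; Andrade: $119,175; Ibarra: $49,070; Dube: $91,135; Sato: $70,105; Chaudhri: $112,160

Total profit-interest units = 78.
Proportional shares: Lindqvist 15/78 × $546,800 = 105,153.85; Andrade 17/78 × $546,800 = 119,174.36; Ibarra 7/78 × $546,800 = 49,071.79; Dube 13/78 × $546,800 = 91,133.33; Sato 10/78 × $546,800 = 70,102.56; Chaudhri 16/78 × $546,800 = 112,164.10.
After rounding ($5): Lindqvist $105,155; Andrade $119,175; Ibarra $49,070; Dube $91,135; Sato $70,105; Chaudhri $112,165. Sum = $546,805.
Difference $546,800 − $546,805 = −$5 applied to Chaudhri: Chaudhri becomes $112,160.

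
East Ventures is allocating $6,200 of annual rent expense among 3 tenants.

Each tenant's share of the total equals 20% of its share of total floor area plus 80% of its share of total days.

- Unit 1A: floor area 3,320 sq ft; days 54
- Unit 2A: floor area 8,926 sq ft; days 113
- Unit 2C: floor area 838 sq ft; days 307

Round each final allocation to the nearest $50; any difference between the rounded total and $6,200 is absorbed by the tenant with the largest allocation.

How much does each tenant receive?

Unit 1A: $900 | Unit 2A: $2,050 | Unit 2C: $3,250

Totals — floor area 13,084, days 474.
Composite weights (20% floor area + 80% days): Unit 1A 0.1419; Unit 2A 0.3272; Unit 2C 0.5310.
Proportional shares: Unit 1A 879.71; Unit 2A 2,028.38; Unit 2C 3,291.91.
After rounding ($50): Unit 1A $900; Unit 2A $2,050; Unit 2C $3,300. Sum = $6,250.
Difference $6,200 − $6,250 = −$50 applied to largest allocation (Unit 2C): Unit 2C becomes $3,250.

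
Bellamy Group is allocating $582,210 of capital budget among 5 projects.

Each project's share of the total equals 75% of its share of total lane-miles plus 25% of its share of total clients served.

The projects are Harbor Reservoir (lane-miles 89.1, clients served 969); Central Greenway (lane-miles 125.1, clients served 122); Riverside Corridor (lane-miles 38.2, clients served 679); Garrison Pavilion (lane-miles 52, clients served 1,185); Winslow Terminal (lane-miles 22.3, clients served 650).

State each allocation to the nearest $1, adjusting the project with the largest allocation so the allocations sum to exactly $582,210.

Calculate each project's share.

Harbor Reservoir: $158,212 | Central Greenway: $172,131 | Riverside Corridor: $78,472 | Garrison Pavilion: $117,346 | Winslow Terminal: $56,049

Lane-miles total 326.7; clients served total 3,605.
Combined weights (75% lane-miles + 25% clients served): Harbor Reservoir 0.2717; Central Greenway 0.2957; Riverside Corridor 0.1348; Garrison Pavilion 0.2016; Winslow Terminal 0.0963.
Raw shares: Harbor Reservoir 158,211.95; Central Greenway 172,130.71; Riverside Corridor 78,471.73; Garrison Pavilion 117,346.23; Winslow Terminal 56,049.38.
Rounded to nearest $1: Harbor Reservoir $158,212; Central Greenway $172,131; Riverside Corridor $78,472; Garrison Pavilion $117,346; Winslow Terminal $56,049. Sum = $582,210.
Sum already equals the total — no adjustment.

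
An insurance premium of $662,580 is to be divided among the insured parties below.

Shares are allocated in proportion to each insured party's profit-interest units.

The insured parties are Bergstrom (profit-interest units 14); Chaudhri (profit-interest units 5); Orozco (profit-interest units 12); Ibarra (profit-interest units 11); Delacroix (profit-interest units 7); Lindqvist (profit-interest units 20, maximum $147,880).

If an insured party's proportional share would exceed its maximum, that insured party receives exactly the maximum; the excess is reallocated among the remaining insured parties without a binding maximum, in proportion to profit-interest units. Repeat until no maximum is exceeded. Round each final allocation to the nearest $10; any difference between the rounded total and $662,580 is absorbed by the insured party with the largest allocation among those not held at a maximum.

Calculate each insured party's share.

Profit-interest units total: 69.
Pro-rata shares before constraints: Bergstrom 134,436.52; Chaudhri 48,013.04; Orozco 115,231.30; Ibarra 105,628.70; Delacroix 67,218.26; Lindqvist 192,052.17.
Held at cap: Lindqvist ($147,880); remaining pool $514,700 reallocated over remaining profit-interest units 49.
Shares after redistribution: Bergstrom 147,057.14 → $147,060; Chaudhri 52,520.41 → $52,520; Orozco 126,048.98 → $126,050; Ibarra 115,544.90 → $115,540; Delacroix 73,528.57 → $73,530.

Bergstrom: $147,060 | Chaudhri: $52,520 | Orozco: $126,050 | Ibarra: $115,540 | Delacroix: $73,530 | Lindqvist: $147,880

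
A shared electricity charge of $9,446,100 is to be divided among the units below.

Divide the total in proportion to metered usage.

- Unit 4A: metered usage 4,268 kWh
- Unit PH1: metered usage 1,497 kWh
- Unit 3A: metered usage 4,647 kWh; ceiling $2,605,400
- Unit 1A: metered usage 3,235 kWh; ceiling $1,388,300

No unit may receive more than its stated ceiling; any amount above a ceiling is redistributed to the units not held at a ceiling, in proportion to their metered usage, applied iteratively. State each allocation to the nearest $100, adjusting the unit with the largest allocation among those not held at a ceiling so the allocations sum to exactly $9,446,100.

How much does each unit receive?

Combined metered usage = 13,647.
Pro-rata shares before constraints: Unit 4A 2,954,199.08; Unit PH1 1,036,184.63; Unit 3A 3,216,533.06; Unit 1A 2,239,183.23.
Cap binds for Unit 3A ($2,605,400), Unit 1A ($1,388,300); balance $5,452,400 reallocated over remaining metered usage 5,765.
Shares after redistribution: Unit 4A 4,036,572.97 → $4,036,600; Unit PH1 1,415,827.03 → $1,415,800.

Unit 4A: $4,036,600; Unit PH1: $1,415,800; Unit 3A: $2,605,400; Unit 1A: $1,388,300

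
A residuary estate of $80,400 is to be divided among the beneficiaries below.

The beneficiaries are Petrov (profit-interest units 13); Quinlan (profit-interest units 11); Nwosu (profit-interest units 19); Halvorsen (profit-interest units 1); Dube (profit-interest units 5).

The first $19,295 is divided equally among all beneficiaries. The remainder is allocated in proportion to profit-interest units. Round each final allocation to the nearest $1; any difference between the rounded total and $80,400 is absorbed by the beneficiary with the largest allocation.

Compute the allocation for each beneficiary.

Petrov: $20,071; Quinlan: $17,576; Nwosu: $27,553; Halvorsen: $5,106; Dube: $10,094

$19,295 shared equally gives $3,859 per beneficiary.
Remainder $61,105 by profit-interest units (total 49): Petrov 16,211.53 → $16,212; Quinlan 13,717.45 → $13,717; Nwosu 23,693.78 → $23,694; Halvorsen 1,247.04 → $1,247; Dube 6,235.20 → $6,235.
Totals: Petrov $3,859 + $16,212 = $20,071; Quinlan $3,859 + $13,717 = $17,576; Nwosu $3,859 + $23,694 = $27,553; Halvorsen $3,859 + $1,247 = $5,106; Dube $3,859 + $6,235 = $10,094.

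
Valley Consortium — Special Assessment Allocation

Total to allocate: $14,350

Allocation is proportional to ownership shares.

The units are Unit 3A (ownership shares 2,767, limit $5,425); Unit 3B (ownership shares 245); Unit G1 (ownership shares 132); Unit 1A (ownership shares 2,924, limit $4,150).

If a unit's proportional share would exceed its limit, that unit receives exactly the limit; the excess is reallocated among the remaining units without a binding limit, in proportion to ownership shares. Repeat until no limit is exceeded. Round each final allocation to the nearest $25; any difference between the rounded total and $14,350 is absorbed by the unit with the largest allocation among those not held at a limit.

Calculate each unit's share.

Unit 3A: $5,425; Unit 3B: $3,100; Unit G1: $1,675; Unit 1A: $4,150

Sum of ownership shares: 6,068.
Unconstrained shares: Unit 3A 6,543.58; Unit 3B 579.39; Unit G1 312.16; Unit 1A 6,914.86.
Cap binds for Unit 3A ($5,425), Unit 1A ($4,150); remaining pool $4,775 reallocated over remaining ownership shares 377.
Redistributed shares: Unit 3B 3,103.12 → $3,100; Unit G1 1,671.88 → $1,675.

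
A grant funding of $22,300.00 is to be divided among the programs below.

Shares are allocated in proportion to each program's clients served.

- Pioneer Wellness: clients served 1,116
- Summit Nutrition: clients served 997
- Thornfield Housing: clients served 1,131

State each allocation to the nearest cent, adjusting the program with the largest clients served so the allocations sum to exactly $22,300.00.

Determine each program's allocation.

Pioneer Wellness: $7,671.64; Summit Nutrition: $6,853.61; Thornfield Housing: $7,774.75

Combined clients served = 1,116 + 997 + 1,131 = 3,244.
Proportional shares: Pioneer Wellness 7,671.6400; Summit Nutrition 6,853.6067; Thornfield Housing 7,774.7534.
After rounding (cent): Pioneer Wellness $7,671.64; Summit Nutrition $6,853.61; Thornfield Housing $7,774.75. Sum = $22,300.00.
Sum already equals the total — no adjustment.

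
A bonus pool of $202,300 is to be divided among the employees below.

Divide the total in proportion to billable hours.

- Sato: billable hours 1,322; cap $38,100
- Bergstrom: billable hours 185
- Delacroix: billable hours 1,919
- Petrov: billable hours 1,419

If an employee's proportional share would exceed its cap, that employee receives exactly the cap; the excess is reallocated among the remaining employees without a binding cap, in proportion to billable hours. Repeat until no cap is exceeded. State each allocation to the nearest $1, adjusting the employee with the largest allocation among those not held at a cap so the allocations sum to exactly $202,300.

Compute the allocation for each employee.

Sato: $38,100 · Bergstrom: $8,622 · Delacroix: $89,441 · Petrov: $66,137

Combined billable hours = 4,845.
Unconstrained shares: Sato 55,199.30; Bergstrom 7,724.56; Delacroix 80,126.67; Petrov 59,249.47.
Held at cap: Sato ($38,100); residual $164,200 reallocated over remaining billable hours 3,523.
Shares after redistribution: Bergstrom 8,622.48 → $8,622; Delacroix 89,440.76 → $89,441; Petrov 66,136.76 → $66,137.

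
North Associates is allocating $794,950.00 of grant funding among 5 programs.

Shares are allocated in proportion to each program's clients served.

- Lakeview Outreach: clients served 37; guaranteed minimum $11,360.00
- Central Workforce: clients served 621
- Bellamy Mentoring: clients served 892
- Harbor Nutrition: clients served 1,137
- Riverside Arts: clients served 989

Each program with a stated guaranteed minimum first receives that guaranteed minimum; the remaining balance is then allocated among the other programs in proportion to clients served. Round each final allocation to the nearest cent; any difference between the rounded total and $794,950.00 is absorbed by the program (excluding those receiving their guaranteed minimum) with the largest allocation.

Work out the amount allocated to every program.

Lakeview Outreach: $11,360.00 · Central Workforce: $133,720.63 · Bellamy Mentoring: $192,075.37 · Harbor Nutrition: $244,831.51 · Riverside Arts: $212,962.49

Guaranteed amounts: Lakeview Outreach $11,360.00. Remaining pool $783,590.00.
Remaining pool split over remaining clients served 3,639: Central Workforce 133,720.6348 → $133,720.63; Bellamy Mentoring 192,075.3724 → $192,075.37; Harbor Nutrition 244,831.5004 → $244,831.50; Riverside Arts 212,962.4924 → $212,962.49.
Rounding difference +$0.01 applied to Harbor Nutrition → $244,831.51.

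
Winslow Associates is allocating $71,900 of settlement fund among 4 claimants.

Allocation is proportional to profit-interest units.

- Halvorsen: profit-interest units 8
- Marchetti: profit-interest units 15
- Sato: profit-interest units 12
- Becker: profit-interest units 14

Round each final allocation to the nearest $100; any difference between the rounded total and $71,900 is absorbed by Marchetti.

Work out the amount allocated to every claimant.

Sum of profit-interest units: 49.
Unrounded shares: Halvorsen 8/49 × $71,900 = 11,738.78; Marchetti 15/49 × $71,900 = 22,010.20; Sato 12/49 × $71,900 = 17,608.16; Becker 14/49 × $71,900 = 20,542.86.
Rounded to nearest $100: Halvorsen $11,700; Marchetti $22,000; Sato $17,600; Becker $20,500. Sum = $71,800.
Difference $71,900 − $71,800 = +$100 applied to Marchetti: Marchetti becomes $22,100.

Halvorsen: $11,700; Marchetti: $22,100; Sato: $17,600; Becker: $20,500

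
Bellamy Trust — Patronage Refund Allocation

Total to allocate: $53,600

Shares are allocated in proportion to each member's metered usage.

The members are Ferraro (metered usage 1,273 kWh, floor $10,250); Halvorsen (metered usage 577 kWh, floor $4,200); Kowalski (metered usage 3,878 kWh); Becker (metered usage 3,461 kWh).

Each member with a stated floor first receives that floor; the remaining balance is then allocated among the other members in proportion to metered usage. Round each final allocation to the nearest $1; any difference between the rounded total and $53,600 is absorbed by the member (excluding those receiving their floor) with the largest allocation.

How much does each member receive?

Ferraro: $10,250 | Halvorsen: $4,200 | Kowalski: $20,687 | Becker: $18,463

Guaranteed amounts: Ferraro $10,250; Halvorsen $4,200. Residual $39,150.
Residual split over remaining metered usage 7,339: Kowalski 20,687.25 → $20,687; Becker 18,462.75 → $18,463.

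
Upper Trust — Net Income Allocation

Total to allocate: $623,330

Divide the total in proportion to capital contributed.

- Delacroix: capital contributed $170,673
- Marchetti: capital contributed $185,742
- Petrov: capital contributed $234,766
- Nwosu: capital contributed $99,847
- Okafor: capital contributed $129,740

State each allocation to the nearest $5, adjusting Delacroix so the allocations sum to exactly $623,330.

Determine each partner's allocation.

Total capital contributed = 820,768.
Pro-rata amounts: Delacroix 170,673/820,768 × $623,330 = 129,617.14; Marchetti 185,742/820,768 × $623,330 = 141,061.25; Petrov 234,766/820,768 × $623,330 = 178,292.39; Nwosu 99,847/820,768 × $623,330 = 75,828.53; Okafor 129,740/820,768 × $623,330 = 98,530.69.
At nearest $5: Delacroix $129,615; Marchetti $141,060; Petrov $178,290; Nwosu $75,830; Okafor $98,530. Sum = $623,325.
Difference $623,330 − $623,325 = +$5 applied to Delacroix: Delacroix becomes $129,620.

Delacroix: $129,620; Marchetti: $141,060; Petrov: $178,290; Nwosu: $75,830; Okafor: $98,530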